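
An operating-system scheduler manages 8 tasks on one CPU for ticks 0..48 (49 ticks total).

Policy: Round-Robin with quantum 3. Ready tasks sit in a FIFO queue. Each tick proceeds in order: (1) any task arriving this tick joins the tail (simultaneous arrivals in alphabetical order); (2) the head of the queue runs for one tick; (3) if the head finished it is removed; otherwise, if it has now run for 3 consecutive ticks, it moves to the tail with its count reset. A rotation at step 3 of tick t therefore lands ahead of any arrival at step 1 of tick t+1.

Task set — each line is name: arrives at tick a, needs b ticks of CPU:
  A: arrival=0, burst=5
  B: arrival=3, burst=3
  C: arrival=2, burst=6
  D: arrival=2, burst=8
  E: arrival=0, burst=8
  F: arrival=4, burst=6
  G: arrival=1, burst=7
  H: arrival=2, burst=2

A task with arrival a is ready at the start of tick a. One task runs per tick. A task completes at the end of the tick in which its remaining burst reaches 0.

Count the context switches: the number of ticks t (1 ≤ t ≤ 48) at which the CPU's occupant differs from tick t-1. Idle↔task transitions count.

t=0: queue=[A,E] q_used=0 → run A
t=1: queue=[A,E,G] q_used=1 → run A
t=2: queue=[A,E,G,C,D,H] q_used=2 → run A
t=3: queue=[E,G,C,D,H,A,B] q_used=0 → run E
t=4: queue=[E,G,C,D,H,A,B,F] q_used=1 → run E
t=5: queue=[E,G,C,D,H,A,B,F] q_used=2 → run E
t=6: queue=[G,C,D,H,A,B,F,E] q_used=0 → run G
t=7: queue=[G,C,D,H,A,B,F,E] q_used=1 → run G
t=8: queue=[G,C,D,H,A,B,F,E] q_used=2 → run G
t=9: queue=[C,D,H,A,B,F,E,G] q_used=0 → run C
t=10: queue=[C,D,H,A,B,F,E,G] q_used=1 → run C
t=11: queue=[C,D,H,A,B,F,E,G] q_used=2 → run C
t=12: queue=[D,H,A,B,F,E,G,C] q_used=0 → run D
t=13: queue=[D,H,A,B,F,E,G,C] q_used=1 → run D
t=14: queue=[D,H,A,B,F,E,G,C] q_used=2 → run D
t=15: queue=[H,A,B,F,E,G,C,D] q_used=0 → run H
t=16: queue=[H,A,B,F,E,G,C,D] q_used=1 → run H
t=17: queue=[A,B,F,E,G,C,D] q_used=0 → run A
t=18: queue=[A,B,F,E,G,C,D] q_used=1 → run A
t=19: queue=[B,F,E,G,C,D] q_used=0 → run B
t=20: queue=[B,F,E,G,C,D] q_used=1 → run B
t=21: queue=[B,F,E,G,C,D] q_used=2 → run B
t=22: queue=[F,E,G,C,D] q_used=0 → run F
t=23: queue=[F,E,G,C,D] q_used=1 → run F
t=24: queue=[F,E,G,C,D] q_used=2 → run F
t=25: queue=[E,G,C,D,F] q_used=0 → run E
t=26: queue=[E,G,C,D,F] q_used=1 → run E
t=27: queue=[E,G,C,D,F] q_used=2 → run E
t=28: queue=[G,C,D,F,E] q_used=0 → run G
t=29: queue=[G,C,D,F,E] q_used=1 → run G
t=30: queue=[G,C,D,F,E] q_used=2 → run G
t=31: queue=[C,D,F,E,G] q_used=0 → run C
t=32: queue=[C,D,F,E,G] q_used=1 → run C
t=33: queue=[C,D,F,E,G] q_used=2 → run C
t=34: queue=[D,F,E,G] q_used=0 → run D
t=35: queue=[D,F,E,G] q_used=1 → run D
t=36: queue=[D,F,E,G] q_used=2 → run D
t=37: queue=[F,E,G,D] q_used=0 → run F
t=38: queue=[F,E,G,D] q_used=1 → run F
t=39: queue=[F,E,G,D] q_used=2 → run F
t=40: queue=[E,G,D] q_used=0 → run E
t=41: queue=[E,G,D] q_used=1 → run E
t=42: queue=[G,D] q_used=0 → run G
t=43: queue=[D] q_used=0 → run D
t=44: queue=[D] q_used=1 → run D
t=45: (idle)
t=46: (idle)
t=47: (idle)
t=48: (idle)

context switches = 17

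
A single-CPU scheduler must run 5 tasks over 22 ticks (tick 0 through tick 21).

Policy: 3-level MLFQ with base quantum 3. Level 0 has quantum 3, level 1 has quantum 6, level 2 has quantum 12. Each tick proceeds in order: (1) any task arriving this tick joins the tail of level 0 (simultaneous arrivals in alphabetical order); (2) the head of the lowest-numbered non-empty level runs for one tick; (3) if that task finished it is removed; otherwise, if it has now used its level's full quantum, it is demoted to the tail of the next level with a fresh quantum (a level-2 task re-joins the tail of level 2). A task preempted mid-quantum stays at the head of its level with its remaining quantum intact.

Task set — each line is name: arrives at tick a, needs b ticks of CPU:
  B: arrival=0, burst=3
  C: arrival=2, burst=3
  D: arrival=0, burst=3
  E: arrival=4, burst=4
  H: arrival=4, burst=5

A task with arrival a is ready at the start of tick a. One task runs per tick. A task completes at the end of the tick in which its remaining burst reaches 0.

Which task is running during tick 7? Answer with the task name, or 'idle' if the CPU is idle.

t=0: L0/L1/L2 = BD/-/- → run B
t=1: L0/L1/L2 = BD/-/- → run B
t=2: L0/L1/L2 = BDC/-/- → run B
t=3: L0/L1/L2 = DC/-/- → run D
t=4: L0/L1/L2 = DCEH/-/- → run D
t=5: L0/L1/L2 = DCEH/-/- → run D
t=6: L0/L1/L2 = CEH/-/- → run C
t=7: L0/L1/L2 = CEH/-/- → run C
t=8: L0/L1/L2 = CEH/-/- → run C
t=9: L0/L1/L2 = EH/-/- → run E
t=10: L0/L1/L2 = EH/-/- → run E
t=11: L0/L1/L2 = EH/-/- → run E
t=12: L0/L1/L2 = H/E/- → run H
t=13: L0/L1/L2 = H/E/- → run H
t=14: L0/L1/L2 = H/E/- → run H
t=15: L0/L1/L2 = -/EH/- → run E
t=16: L0/L1/L2 = -/H/- → run H
t=17: L0/L1/L2 = -/H/- → run H
t=18: (idle)
t=19: (idle)
t=20: (idle)
t=21: (idle)

running at tick 7 = C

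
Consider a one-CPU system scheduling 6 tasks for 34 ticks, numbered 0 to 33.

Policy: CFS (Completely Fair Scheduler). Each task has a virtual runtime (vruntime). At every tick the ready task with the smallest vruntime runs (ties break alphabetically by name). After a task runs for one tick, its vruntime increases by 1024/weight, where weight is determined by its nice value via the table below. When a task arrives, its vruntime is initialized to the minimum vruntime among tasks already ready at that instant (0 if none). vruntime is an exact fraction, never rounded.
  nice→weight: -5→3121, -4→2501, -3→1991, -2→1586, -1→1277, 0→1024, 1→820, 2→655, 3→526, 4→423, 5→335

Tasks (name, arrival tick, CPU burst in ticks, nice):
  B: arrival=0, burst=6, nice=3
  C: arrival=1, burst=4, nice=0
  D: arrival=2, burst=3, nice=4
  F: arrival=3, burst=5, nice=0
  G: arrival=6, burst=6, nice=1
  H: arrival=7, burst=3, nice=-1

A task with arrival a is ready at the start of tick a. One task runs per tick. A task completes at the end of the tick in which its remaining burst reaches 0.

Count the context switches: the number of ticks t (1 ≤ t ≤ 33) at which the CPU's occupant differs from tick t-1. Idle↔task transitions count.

context switches = 24

t=0: vr[B=0] → run B
t=1: vr[B=512/263 C=512/263] → run B
t=2: vr[B=1024/263 C=512/263 D=512/263] → run C
t=3: vr[B=1024/263 C=775/263 D=512/263 F=512/263] → run D
t=4: vr[B=1024/263 C=775/263 D=485888/111249 F=512/263] → run F
t=5: vr[B=1024/263 C=775/263 D=485888/111249 F=775/263] → run C
t=6: vr[B=1024/263 C=1038/263 D=485888/111249 F=775/263 G=775/263] → run F
t=7: vr[B=1024/263 C=1038/263 D=485888/111249 F=1038/263 G=775/263 H=775/263] → run G
t=8: vr[B=1024/263 C=1038/263 D=485888/111249 F=1038/263 G=226203/53915 H=775/263] → run H
t=9: vr[B=1024/263 C=1038/263 D=485888/111249 F=1038/263 G=226203/53915 H=1258987/335851] → run H
t=10: vr[B=1024/263 C=1038/263 D=485888/111249 F=1038/263 G=226203/53915 H=1528299/335851] → run B
t=11: vr[B=1536/263 C=1038/263 D=485888/111249 F=1038/263 G=226203/53915 H=1528299/335851] → run C
t=12: vr[B=1536/263 C=1301/263 D=485888/111249 F=1038/263 G=226203/53915 H=1528299/335851] → run F
t=13: vr[B=1536/263 C=1301/263 D=485888/111249 F=1301/263 G=226203/53915 H=1528299/335851] → run G
t=14: vr[B=1536/263 C=1301/263 D=485888/111249 F=1301/263 G=293531/53915 H=1528299/335851] → run D
t=15: vr[B=1536/263 C=1301/263 D=755200/111249 F=1301/263 G=293531/53915 H=1528299/335851] → run H
t=16: vr[B=1536/263 C=1301/263 D=755200/111249 F=1301/263 G=293531/53915] → run C
t=17: vr[B=1536/263 D=755200/111249 F=1301/263 G=293531/53915] → run F
t=18: vr[B=1536/263 D=755200/111249 F=1564/263 G=293531/53915] → run G
t=19: vr[B=1536/263 D=755200/111249 F=1564/263 G=360859/53915] → run B
t=20: vr[B=2048/263 D=755200/111249 F=1564/263 G=360859/53915] → run F
t=21: vr[B=2048/263 D=755200/111249 G=360859/53915] → run G
t=22: vr[B=2048/263 D=755200/111249 G=428187/53915] → run D
t=23: vr[B=2048/263 G=428187/53915] → run B
t=24: vr[B=2560/263 G=428187/53915] → run G
t=25: vr[B=2560/263 G=99103/10783] → run G
t=26: vr[B=2560/263] → run B
t=27: (idle)
t=28: (idle)
t=29: (idle)
t=30: (idle)
t=31: (idle)
t=32: (idle)
t=33: (idle)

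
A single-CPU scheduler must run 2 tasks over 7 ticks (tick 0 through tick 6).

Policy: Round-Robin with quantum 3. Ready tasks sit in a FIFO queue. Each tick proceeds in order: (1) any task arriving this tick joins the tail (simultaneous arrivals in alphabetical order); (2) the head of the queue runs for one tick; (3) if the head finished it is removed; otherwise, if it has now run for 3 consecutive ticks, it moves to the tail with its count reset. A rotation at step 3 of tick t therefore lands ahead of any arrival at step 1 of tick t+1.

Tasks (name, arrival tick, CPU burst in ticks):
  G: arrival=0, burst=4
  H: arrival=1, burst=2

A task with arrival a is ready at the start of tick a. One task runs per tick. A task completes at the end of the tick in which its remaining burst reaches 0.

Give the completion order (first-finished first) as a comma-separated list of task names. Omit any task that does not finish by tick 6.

completion order = H, G

t=0: queue=[G] q_used=0 → run G
t=1: queue=[G,H] q_used=1 → run G
t=2: queue=[G,H] q_used=2 → run G
t=3: queue=[H,G] q_used=0 → run H
t=4: queue=[H,G] q_used=1 → run H
t=5: queue=[G] q_used=0 → run G
t=6: (idle)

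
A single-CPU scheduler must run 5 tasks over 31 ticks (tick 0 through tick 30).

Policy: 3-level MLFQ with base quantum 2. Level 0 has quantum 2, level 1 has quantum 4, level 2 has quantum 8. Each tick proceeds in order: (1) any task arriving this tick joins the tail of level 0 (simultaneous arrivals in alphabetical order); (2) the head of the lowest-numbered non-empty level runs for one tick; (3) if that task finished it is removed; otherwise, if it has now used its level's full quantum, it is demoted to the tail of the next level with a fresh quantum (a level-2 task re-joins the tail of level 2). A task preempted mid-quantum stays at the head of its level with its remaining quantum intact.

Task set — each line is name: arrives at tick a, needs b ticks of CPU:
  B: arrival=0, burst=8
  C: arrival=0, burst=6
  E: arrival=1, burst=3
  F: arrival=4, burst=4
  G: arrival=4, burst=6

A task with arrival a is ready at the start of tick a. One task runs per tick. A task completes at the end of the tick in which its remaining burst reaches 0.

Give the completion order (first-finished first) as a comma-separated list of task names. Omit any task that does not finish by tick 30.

completion order = C, E, F, G, B

t=0: L0/L1/L2 = BC/-/- → run B
t=1: L0/L1/L2 = BCE/-/- → run B
t=2: L0/L1/L2 = CE/B/- → run C
t=3: L0/L1/L2 = CE/B/- → run C
t=4: L0/L1/L2 = EFG/BC/- → run E
t=5: L0/L1/L2 = EFG/BC/- → run E
t=6: L0/L1/L2 = FG/BCE/- → run F
t=7: L0/L1/L2 = FG/BCE/- → run F
t=8: L0/L1/L2 = G/BCEF/- → run G
t=9: L0/L1/L2 = G/BCEF/- → run G
t=10: L0/L1/L2 = -/BCEFG/- → run B
t=11: L0/L1/L2 = -/BCEFG/- → run B
t=12: L0/L1/L2 = -/BCEFG/- → run B
t=13: L0/L1/L2 = -/BCEFG/- → run B
t=14: L0/L1/L2 = -/CEFG/B → run C
t=15: L0/L1/L2 = -/CEFG/B → run C
t=16: L0/L1/L2 = -/CEFG/B → run C
t=17: L0/L1/L2 = -/CEFG/B → run C
t=18: L0/L1/L2 = -/EFG/B → run E
t=19: L0/L1/L2 = -/FG/B → run F
t=20: L0/L1/L2 = -/FG/B → run F
t=21: L0/L1/L2 = -/G/B → run G
t=22: L0/L1/L2 = -/G/B → run G
t=23: L0/L1/L2 = -/G/B → run G
t=24: L0/L1/L2 = -/G/B → run G
t=25: L0/L1/L2 = -/-/B → run B
t=26: L0/L1/L2 = -/-/B → run B
t=27: (idle)
t=28: (idle)
t=29: (idle)
t=30: (idle)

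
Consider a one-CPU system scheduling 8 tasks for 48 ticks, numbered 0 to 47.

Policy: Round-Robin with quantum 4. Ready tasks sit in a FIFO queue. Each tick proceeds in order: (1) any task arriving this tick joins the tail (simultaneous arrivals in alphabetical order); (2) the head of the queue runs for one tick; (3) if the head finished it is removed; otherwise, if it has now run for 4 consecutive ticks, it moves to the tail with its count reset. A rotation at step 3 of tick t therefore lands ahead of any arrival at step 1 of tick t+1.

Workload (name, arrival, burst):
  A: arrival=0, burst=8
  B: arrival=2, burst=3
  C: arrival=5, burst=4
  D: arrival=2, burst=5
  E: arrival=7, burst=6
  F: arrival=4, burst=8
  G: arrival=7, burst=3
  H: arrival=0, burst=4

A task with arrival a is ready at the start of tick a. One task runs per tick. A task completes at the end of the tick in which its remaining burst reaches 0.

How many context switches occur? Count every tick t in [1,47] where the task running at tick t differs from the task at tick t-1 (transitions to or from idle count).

context switches = 12

t=0: queue=[A,H] q_used=0 → run A
t=1: queue=[A,H] q_used=1 → run A
t=2: queue=[A,H,B,D] q_used=2 → run A
t=3: queue=[A,H,B,D] q_used=3 → run A
t=4: queue=[H,B,D,A,F] q_used=0 → run H
t=5: queue=[H,B,D,A,F,C] q_used=1 → run H
t=6: queue=[H,B,D,A,F,C] q_used=2 → run H
t=7: queue=[H,B,D,A,F,C,E,G] q_used=3 → run H
t=8: queue=[B,D,A,F,C,E,G] q_used=0 → run B
t=9: queue=[B,D,A,F,C,E,G] q_used=1 → run B
t=10: queue=[B,D,A,F,C,E,G] q_used=2 → run B
t=11: queue=[D,A,F,C,E,G] q_used=0 → run D
t=12: queue=[D,A,F,C,E,G] q_used=1 → run D
t=13: queue=[D,A,F,C,E,G] q_used=2 → run D
t=14: queue=[D,A,F,C,E,G] q_used=3 → run D
t=15: queue=[A,F,C,E,G,D] q_used=0 → run A
t=16: queue=[A,F,C,E,G,D] q_used=1 → run A
t=17: queue=[A,F,C,E,G,D] q_used=2 → run A
t=18: queue=[A,F,C,E,G,D] q_used=3 → run A
t=19: queue=[F,C,E,G,D] q_used=0 → run F
t=20: queue=[F,C,E,G,D] q_used=1 → run F
t=21: queue=[F,C,E,G,D] q_used=2 → run F
t=22: queue=[F,C,E,G,D] q_used=3 → run F
t=23: queue=[C,E,G,D,F] q_used=0 → run C
t=24: queue=[C,E,G,D,F] q_used=1 → run C
t=25: queue=[C,E,G,D,F] q_used=2 → run C
t=26: queue=[C,E,G,D,F] q_used=3 → run C
t=27: queue=[E,G,D,F] q_used=0 → run E
t=28: queue=[E,G,D,F] q_used=1 → run E
t=29: queue=[E,G,D,F] q_used=2 → run E
t=30: queue=[E,G,D,F] q_used=3 → run E
t=31: queue=[G,D,F,E] q_used=0 → run G
t=32: queue=[G,D,F,E] q_used=1 → run G
t=33: queue=[G,D,F,E] q_used=2 → run G
t=34: queue=[D,F,E] q_used=0 → run D
t=35: queue=[F,E] q_used=0 → run F
t=36: queue=[F,E] q_used=1 → run F
t=37: queue=[F,E] q_used=2 → run F
t=38: queue=[F,E] q_used=3 → run F
t=39: queue=[E] q_used=0 → run E
t=40: queue=[E] q_used=1 → run E
t=41: (idle)
t=42: (idle)
t=43: (idle)
t=44: (idle)
t=45: (idle)
t=46: (idle)
t=47: (idle)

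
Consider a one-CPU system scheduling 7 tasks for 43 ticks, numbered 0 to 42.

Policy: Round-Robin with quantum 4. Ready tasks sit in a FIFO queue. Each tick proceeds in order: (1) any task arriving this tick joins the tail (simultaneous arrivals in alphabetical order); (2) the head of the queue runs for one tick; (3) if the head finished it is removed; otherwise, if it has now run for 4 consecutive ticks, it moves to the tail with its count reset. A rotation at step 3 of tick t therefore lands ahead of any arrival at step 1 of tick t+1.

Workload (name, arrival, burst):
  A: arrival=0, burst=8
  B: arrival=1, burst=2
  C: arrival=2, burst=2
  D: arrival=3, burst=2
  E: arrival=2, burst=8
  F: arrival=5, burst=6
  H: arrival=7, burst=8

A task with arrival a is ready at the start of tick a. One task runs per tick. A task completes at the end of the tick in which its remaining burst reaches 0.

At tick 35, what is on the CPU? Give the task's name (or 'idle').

t=0: queue=[A] q_used=0 → run A
t=1: queue=[A,B] q_used=1 → run A
t=2: queue=[A,B,C,E] q_used=2 → run A
t=3: queue=[A,B,C,E,D] q_used=3 → run A
t=4: queue=[B,C,E,D,A] q_used=0 → run B
t=5: queue=[B,C,E,D,A,F] q_used=1 → run B
t=6: queue=[C,E,D,A,F] q_used=0 → run C
t=7: queue=[C,E,D,A,F,H] q_used=1 → run C
t=8: queue=[E,D,A,F,H] q_used=0 → run E
t=9: queue=[E,D,A,F,H] q_used=1 → run E
t=10: queue=[E,D,A,F,H] q_used=2 → run E
t=11: queue=[E,D,A,F,H] q_used=3 → run E
t=12: queue=[D,A,F,H,E] q_used=0 → run D
t=13: queue=[D,A,F,H,E] q_used=1 → run D
t=14: queue=[A,F,H,E] q_used=0 → run A
t=15: queue=[A,F,H,E] q_used=1 → run A
t=16: queue=[A,F,H,E] q_used=2 → run A
t=17: queue=[A,F,H,E] q_used=3 → run A
t=18: queue=[F,H,E] q_used=0 → run F
t=19: queue=[F,H,E] q_used=1 → run F
t=20: queue=[F,H,E] q_used=2 → run F
t=21: queue=[F,H,E] q_used=3 → run F
t=22: queue=[H,E,F] q_used=0 → run H
t=23: queue=[H,E,F] q_used=1 → run H
t=24: queue=[H,E,F] q_used=2 → run H
t=25: queue=[H,E,F] q_used=3 → run H
t=26: queue=[E,F,H] q_used=0 → run E
t=27: queue=[E,F,H] q_used=1 → run E
t=28: queue=[E,F,H] q_used=2 → run E
t=29: queue=[E,F,H] q_used=3 → run E
t=30: queue=[F,H] q_used=0 → run F
t=31: queue=[F,H] q_used=1 → run F
t=32: queue=[H] q_used=0 → run H
t=33: queue=[H] q_used=1 → run H
t=34: queue=[H] q_used=2 → run H
t=35: queue=[H] q_used=3 → run H
t=36: (idle)
t=37: (idle)
t=38: (idle)
t=39: (idle)
t=40: (idle)
t=41: (idle)
t=42: (idle)

running at tick 35 = H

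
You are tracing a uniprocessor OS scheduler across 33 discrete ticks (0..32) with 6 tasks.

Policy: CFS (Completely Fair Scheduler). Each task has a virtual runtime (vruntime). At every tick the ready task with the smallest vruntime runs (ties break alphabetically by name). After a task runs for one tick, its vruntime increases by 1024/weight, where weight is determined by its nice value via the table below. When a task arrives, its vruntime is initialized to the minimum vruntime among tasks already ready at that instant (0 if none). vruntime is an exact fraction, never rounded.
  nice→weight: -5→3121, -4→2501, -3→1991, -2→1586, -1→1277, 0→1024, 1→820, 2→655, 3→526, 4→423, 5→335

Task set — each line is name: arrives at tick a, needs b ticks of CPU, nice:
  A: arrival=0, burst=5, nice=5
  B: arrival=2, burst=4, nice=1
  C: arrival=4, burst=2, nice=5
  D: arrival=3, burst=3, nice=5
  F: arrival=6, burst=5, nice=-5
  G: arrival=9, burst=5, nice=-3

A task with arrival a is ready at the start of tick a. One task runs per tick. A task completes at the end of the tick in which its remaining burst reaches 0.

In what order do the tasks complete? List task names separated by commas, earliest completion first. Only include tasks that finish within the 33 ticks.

completion order = F, C, B, G, A, D

t=0: vr[A=0] → run A
t=1: vr[A=1024/335] → run A
t=2: vr[A=2048/335 B=2048/335] → run A
t=3: vr[A=3072/335 B=2048/335 D=2048/335] → run B
t=4: vr[A=3072/335 B=20224/2747 C=2048/335 D=2048/335] → run C
t=5: vr[A=3072/335 B=20224/2747 C=3072/335 D=2048/335] → run D
t=6: vr[A=3072/335 B=20224/2747 C=3072/335 D=3072/335 F=20224/2747] → run B
t=7: vr[A=3072/335 B=118272/13735 C=3072/335 D=3072/335 F=20224/2747] → run F
t=8: vr[A=3072/335 B=118272/13735 C=3072/335 D=3072/335 F=65932032/8573387] → run F
t=9: vr[A=3072/335 B=118272/13735 C=3072/335 D=3072/335 F=68744960/8573387 G=68744960/8573387] → run F
t=10: vr[A=3072/335 B=118272/13735 C=3072/335 D=3072/335 F=71557888/8573387 G=68744960/8573387] → run G
t=11: vr[A=3072/335 B=118272/13735 C=3072/335 D=3072/335 F=71557888/8573387 G=145650363648/17069613517] → run F
t=12: vr[A=3072/335 B=118272/13735 C=3072/335 D=3072/335 F=74370816/8573387 G=145650363648/17069613517] → run G
t=13: vr[A=3072/335 B=118272/13735 C=3072/335 D=3072/335 F=74370816/8573387 G=154429511936/17069613517] → run B
t=14: vr[A=3072/335 B=135424/13735 C=3072/335 D=3072/335 F=74370816/8573387 G=154429511936/17069613517] → run F
t=15: vr[A=3072/335 B=135424/13735 C=3072/335 D=3072/335 G=154429511936/17069613517] → run G
t=16: vr[A=3072/335 B=135424/13735 C=3072/335 D=3072/335 G=163208660224/17069613517] → run A
t=17: vr[A=4096/335 B=135424/13735 C=3072/335 D=3072/335 G=163208660224/17069613517] → run C
t=18: vr[A=4096/335 B=135424/13735 D=3072/335 G=163208660224/17069613517] → run D
t=19: vr[A=4096/335 B=135424/13735 D=4096/335 G=163208660224/17069613517] → run G
t=20: vr[A=4096/335 B=135424/13735 D=4096/335 G=171987808512/17069613517] → run B
t=21: vr[A=4096/335 D=4096/335 G=171987808512/17069613517] → run G
t=22: vr[A=4096/335 D=4096/335] → run A
t=23: vr[D=4096/335] → run D
t=24: (idle)
t=25: (idle)
t=26: (idle)
t=27: (idle)
t=28: (idle)
t=29: (idle)
t=30: (idle)
t=31: (idle)
t=32: (idle)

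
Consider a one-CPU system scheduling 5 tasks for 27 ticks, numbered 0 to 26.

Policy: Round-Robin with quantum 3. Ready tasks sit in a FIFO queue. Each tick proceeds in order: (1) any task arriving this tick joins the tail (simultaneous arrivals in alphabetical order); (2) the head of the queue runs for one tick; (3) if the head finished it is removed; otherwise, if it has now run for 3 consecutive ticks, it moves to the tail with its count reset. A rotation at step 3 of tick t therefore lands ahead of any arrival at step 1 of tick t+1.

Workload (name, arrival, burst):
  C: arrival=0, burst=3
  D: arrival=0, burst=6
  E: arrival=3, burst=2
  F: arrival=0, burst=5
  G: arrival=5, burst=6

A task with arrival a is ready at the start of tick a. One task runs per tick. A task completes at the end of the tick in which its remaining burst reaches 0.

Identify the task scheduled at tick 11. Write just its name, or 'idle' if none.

running at tick 11 = G

t=0: queue=[C,D,F] q_used=0 → run C
t=1: queue=[C,D,F] q_used=1 → run C
t=2: queue=[C,D,F] q_used=2 → run C
t=3: queue=[D,F,E] q_used=0 → run D
t=4: queue=[D,F,E] q_used=1 → run D
t=5: queue=[D,F,E,G] q_used=2 → run D
t=6: queue=[F,E,G,D] q_used=0 → run F
t=7: queue=[F,E,G,D] q_used=1 → run F
t=8: queue=[F,E,G,D] q_used=2 → run F
t=9: queue=[E,G,D,F] q_used=0 → run E
t=10: queue=[E,G,D,F] q_used=1 → run E
t=11: queue=[G,D,F] q_used=0 → run G
t=12: queue=[G,D,F] q_used=1 → run G
t=13: queue=[G,D,F] q_used=2 → run G
t=14: queue=[D,F,G] q_used=0 → run D
t=15: queue=[D,F,G] q_used=1 → run D
t=16: queue=[D,F,G] q_used=2 → run D
t=17: queue=[F,G] q_used=0 → run F
t=18: queue=[F,G] q_used=1 → run F
t=19: queue=[G] q_used=0 → run G
t=20: queue=[G] q_used=1 → run G
t=21: queue=[G] q_used=2 → run G
t=22: (idle)
t=23: (idle)
t=24: (idle)
t=25: (idle)
t=26: (idle)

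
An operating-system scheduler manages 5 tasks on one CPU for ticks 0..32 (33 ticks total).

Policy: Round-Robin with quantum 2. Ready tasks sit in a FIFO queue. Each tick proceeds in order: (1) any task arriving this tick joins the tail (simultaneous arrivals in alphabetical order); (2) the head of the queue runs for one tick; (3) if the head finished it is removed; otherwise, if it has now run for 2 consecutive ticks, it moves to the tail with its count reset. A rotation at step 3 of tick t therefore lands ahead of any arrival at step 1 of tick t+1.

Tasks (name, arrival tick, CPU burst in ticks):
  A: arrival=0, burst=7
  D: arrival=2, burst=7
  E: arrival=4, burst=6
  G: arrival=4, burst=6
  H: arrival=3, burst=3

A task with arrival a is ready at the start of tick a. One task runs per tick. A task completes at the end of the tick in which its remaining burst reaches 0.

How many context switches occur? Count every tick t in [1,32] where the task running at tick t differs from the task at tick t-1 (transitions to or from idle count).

t=0: queue=[A] q_used=0 → run A
t=1: queue=[A] q_used=1 → run A
t=2: queue=[A,D] q_used=0 → run A
t=3: queue=[A,D,H] q_used=1 → run A
t=4: queue=[D,H,A,E,G] q_used=0 → run D
t=5: queue=[D,H,A,E,G] q_used=1 → run D
t=6: queue=[H,A,E,G,D] q_used=0 → run H
t=7: queue=[H,A,E,G,D] q_used=1 → run H
t=8: queue=[A,E,G,D,H] q_used=0 → run A
t=9: queue=[A,E,G,D,H] q_used=1 → run A
t=10: queue=[E,G,D,H,A] q_used=0 → run E
t=11: queue=[E,G,D,H,A] q_used=1 → run E
t=12: queue=[G,D,H,A,E] q_used=0 → run G
t=13: queue=[G,D,H,A,E] q_used=1 → run G
t=14: queue=[D,H,A,E,G] q_used=0 → run D
t=15: queue=[D,H,A,E,G] q_used=1 → run D
t=16: queue=[H,A,E,G,D] q_used=0 → run H
t=17: queue=[A,E,G,D] q_used=0 → run A
t=18: queue=[E,G,D] q_used=0 → run E
t=19: queue=[E,G,D] q_used=1 → run E
t=20: queue=[G,D,E] q_used=0 → run G
t=21: queue=[G,D,E] q_used=1 → run G
t=22: queue=[D,E,G] q_used=0 → run D
t=23: queue=[D,E,G] q_used=1 → run D
t=24: queue=[E,G,D] q_used=0 → run E
t=25: queue=[E,G,D] q_used=1 → run E
t=26: queue=[G,D] q_used=0 → run G
t=27: queue=[G,D] q_used=1 → run G
t=28: queue=[D] q_used=0 → run D
t=29: (idle)
t=30: (idle)
t=31: (idle)
t=32: (idle)

context switches = 15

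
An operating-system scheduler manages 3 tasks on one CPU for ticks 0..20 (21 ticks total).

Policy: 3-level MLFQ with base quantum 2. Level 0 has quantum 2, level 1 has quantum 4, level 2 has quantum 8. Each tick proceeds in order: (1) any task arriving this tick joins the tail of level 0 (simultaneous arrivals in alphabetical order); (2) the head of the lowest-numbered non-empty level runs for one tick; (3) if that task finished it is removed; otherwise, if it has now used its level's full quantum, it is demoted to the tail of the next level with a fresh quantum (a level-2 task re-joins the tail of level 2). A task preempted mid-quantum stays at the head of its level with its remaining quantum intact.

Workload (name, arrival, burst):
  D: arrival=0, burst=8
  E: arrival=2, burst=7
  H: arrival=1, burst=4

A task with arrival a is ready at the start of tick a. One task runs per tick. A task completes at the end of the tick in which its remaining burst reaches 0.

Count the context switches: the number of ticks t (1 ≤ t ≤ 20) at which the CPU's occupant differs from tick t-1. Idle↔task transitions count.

context switches = 8

t=0: L0/L1/L2 = D/-/- → run D
t=1: L0/L1/L2 = DH/-/- → run D
t=2: L0/L1/L2 = HE/D/- → run H
t=3: L0/L1/L2 = HE/D/- → run H
t=4: L0/L1/L2 = E/DH/- → run E
t=5: L0/L1/L2 = E/DH/- → run E
t=6: L0/L1/L2 = -/DHE/- → run D
t=7: L0/L1/L2 = -/DHE/- → run D
t=8: L0/L1/L2 = -/DHE/- → run D
t=9: L0/L1/L2 = -/DHE/- → run D
t=10: L0/L1/L2 = -/HE/D → run H
t=11: L0/L1/L2 = -/HE/D → run H
t=12: L0/L1/L2 = -/E/D → run E
t=13: L0/L1/L2 = -/E/D → run E
t=14: L0/L1/L2 = -/E/D → run E
t=15: L0/L1/L2 = -/E/D → run E
t=16: L0/L1/L2 = -/-/DE → run D
t=17: L0/L1/L2 = -/-/DE → run D
t=18: L0/L1/L2 = -/-/E → run E
t=19: (idle)
t=20: (idle)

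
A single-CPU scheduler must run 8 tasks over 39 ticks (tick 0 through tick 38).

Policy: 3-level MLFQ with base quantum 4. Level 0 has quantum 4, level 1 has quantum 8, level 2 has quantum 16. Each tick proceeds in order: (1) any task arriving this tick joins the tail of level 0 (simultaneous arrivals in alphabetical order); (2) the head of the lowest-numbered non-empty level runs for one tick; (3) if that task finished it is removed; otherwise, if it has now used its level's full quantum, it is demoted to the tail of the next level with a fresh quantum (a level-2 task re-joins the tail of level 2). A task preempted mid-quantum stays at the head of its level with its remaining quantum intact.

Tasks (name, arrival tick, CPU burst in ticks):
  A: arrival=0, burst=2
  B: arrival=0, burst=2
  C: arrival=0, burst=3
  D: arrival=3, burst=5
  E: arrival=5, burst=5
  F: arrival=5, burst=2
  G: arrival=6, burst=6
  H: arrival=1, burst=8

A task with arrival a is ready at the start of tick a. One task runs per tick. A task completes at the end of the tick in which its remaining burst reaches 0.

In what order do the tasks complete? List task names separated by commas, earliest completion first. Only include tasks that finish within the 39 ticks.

completion order = A, B, C, F, H, D, E, G

t=0: L0/L1/L2 = ABC/-/- → run A
t=1: L0/L1/L2 = ABCH/-/- → run A
t=2: L0/L1/L2 = BCH/-/- → run B
t=3: L0/L1/L2 = BCHD/-/- → run B
t=4: L0/L1/L2 = CHD/-/- → run C
t=5: L0/L1/L2 = CHDEF/-/- → run C
t=6: L0/L1/L2 = CHDEFG/-/- → run C
t=7: L0/L1/L2 = HDEFG/-/- → run H
t=8: L0/L1/L2 = HDEFG/-/- → run H
t=9: L0/L1/L2 = HDEFG/-/- → run H
t=10: L0/L1/L2 = HDEFG/-/- → run H
t=11: L0/L1/L2 = DEFG/H/- → run D
t=12: L0/L1/L2 = DEFG/H/- → run D
t=13: L0/L1/L2 = DEFG/H/- → run D
t=14: L0/L1/L2 = DEFG/H/- → run D
t=15: L0/L1/L2 = EFG/HD/- → run E
t=16: L0/L1/L2 = EFG/HD/- → run E
t=17: L0/L1/L2 = EFG/HD/- → run E
t=18: L0/L1/L2 = EFG/HD/- → run E
t=19: L0/L1/L2 = FG/HDE/- → run F
t=20: L0/L1/L2 = FG/HDE/- → run F
t=21: L0/L1/L2 = G/HDE/- → run G
t=22: L0/L1/L2 = G/HDE/- → run G
t=23: L0/L1/L2 = G/HDE/- → run G
t=24: L0/L1/L2 = G/HDE/- → run G
t=25: L0/L1/L2 = -/HDEG/- → run H
t=26: L0/L1/L2 = -/HDEG/- → run H
t=27: L0/L1/L2 = -/HDEG/- → run H
t=28: L0/L1/L2 = -/HDEG/- → run H
t=29: L0/L1/L2 = -/DEG/- → run D
t=30: L0/L1/L2 = -/EG/- → run E
t=31: L0/L1/L2 = -/G/- → run G
t=32: L0/L1/L2 = -/G/- → run G
t=33: (idle)
t=34: (idle)
t=35: (idle)
t=36: (idle)
t=37: (idle)
t=38: (idle)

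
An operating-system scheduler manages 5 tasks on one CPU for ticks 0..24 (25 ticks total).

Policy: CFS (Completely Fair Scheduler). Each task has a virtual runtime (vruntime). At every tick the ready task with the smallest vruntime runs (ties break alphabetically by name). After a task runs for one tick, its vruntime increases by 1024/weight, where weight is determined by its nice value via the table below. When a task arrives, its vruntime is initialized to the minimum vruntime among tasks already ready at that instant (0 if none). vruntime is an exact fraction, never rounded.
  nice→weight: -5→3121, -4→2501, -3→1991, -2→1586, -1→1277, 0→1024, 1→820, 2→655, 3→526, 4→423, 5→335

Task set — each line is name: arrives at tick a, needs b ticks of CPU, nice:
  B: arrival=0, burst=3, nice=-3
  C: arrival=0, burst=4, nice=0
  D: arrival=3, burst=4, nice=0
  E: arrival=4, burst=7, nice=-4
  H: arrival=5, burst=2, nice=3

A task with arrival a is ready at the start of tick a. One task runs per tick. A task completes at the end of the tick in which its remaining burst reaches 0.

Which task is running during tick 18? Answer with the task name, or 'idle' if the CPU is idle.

t=0: vr[B=0 C=0] → run B
t=1: vr[B=1024/1991 C=0] → run C
t=2: vr[B=1024/1991 C=1] → run B
t=3: vr[B=2048/1991 C=1 D=1] → run C
t=4: vr[B=2048/1991 C=2 D=1 E=1] → run D
t=5: vr[B=2048/1991 C=2 D=2 E=1 H=1] → run E
t=6: vr[B=2048/1991 C=2 D=2 E=3525/2501 H=1] → run H
t=7: vr[B=2048/1991 C=2 D=2 E=3525/2501 H=775/263] → run B
t=8: vr[C=2 D=2 E=3525/2501 H=775/263] → run E
t=9: vr[C=2 D=2 E=4549/2501 H=775/263] → run E
t=10: vr[C=2 D=2 E=5573/2501 H=775/263] → run C
t=11: vr[C=3 D=2 E=5573/2501 H=775/263] → run D
t=12: vr[C=3 D=3 E=5573/2501 H=775/263] → run E
t=13: vr[C=3 D=3 E=6597/2501 H=775/263] → run E
t=14: vr[C=3 D=3 E=7621/2501 H=775/263] → run H
t=15: vr[C=3 D=3 E=7621/2501] → run C
t=16: vr[D=3 E=7621/2501] → run D
t=17: vr[D=4 E=7621/2501] → run E
t=18: vr[D=4 E=8645/2501] → run E
t=19: vr[D=4] → run D
t=20: (idle)
t=21: (idle)
t=22: (idle)
t=23: (idle)
t=24: (idle)

running at tick 18 = E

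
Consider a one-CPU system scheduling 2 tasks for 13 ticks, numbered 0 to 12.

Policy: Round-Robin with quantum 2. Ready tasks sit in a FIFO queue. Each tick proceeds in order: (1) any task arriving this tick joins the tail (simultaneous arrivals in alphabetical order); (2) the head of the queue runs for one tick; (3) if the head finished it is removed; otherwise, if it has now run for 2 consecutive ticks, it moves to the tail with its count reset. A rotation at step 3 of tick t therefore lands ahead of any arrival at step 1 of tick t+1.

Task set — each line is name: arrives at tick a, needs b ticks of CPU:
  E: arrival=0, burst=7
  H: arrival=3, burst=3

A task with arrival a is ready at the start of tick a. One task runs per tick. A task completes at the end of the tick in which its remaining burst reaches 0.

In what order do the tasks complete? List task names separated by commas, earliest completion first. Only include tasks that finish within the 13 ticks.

t=0: queue=[E] q_used=0 → run E
t=1: queue=[E] q_used=1 → run E
t=2: queue=[E] q_used=0 → run E
t=3: queue=[E,H] q_used=1 → run E
t=4: queue=[H,E] q_used=0 → run H
t=5: queue=[H,E] q_used=1 → run H
t=6: queue=[E,H] q_used=0 → run E
t=7: queue=[E,H] q_used=1 → run E
t=8: queue=[H,E] q_used=0 → run H
t=9: queue=[E] q_used=0 → run E
t=10: (idle)
t=11: (idle)
t=12: (idle)

completion order = H, E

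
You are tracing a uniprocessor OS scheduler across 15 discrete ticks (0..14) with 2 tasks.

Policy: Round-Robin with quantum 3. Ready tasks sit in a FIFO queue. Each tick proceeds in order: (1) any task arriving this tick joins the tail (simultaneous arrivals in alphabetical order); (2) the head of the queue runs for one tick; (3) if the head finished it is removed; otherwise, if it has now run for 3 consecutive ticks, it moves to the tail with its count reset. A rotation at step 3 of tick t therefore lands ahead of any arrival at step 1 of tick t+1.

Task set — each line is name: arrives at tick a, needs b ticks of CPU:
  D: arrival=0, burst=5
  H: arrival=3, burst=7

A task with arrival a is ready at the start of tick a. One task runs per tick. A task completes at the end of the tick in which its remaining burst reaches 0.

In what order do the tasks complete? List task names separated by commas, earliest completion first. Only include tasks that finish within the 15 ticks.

t=0: queue=[D] q_used=0 → run D
t=1: queue=[D] q_used=1 → run D
t=2: queue=[D] q_used=2 → run D
t=3: queue=[D,H] q_used=0 → run D
t=4: queue=[D,H] q_used=1 → run D
t=5: queue=[H] q_used=0 → run H
t=6: queue=[H] q_used=1 → run H
t=7: queue=[H] q_used=2 → run H
t=8: queue=[H] q_used=0 → run H
t=9: queue=[H] q_used=1 → run H
t=10: queue=[H] q_used=2 → run H
t=11: queue=[H] q_used=0 → run H
t=12: (idle)
t=13: (idle)
t=14: (idle)

completion order = D, H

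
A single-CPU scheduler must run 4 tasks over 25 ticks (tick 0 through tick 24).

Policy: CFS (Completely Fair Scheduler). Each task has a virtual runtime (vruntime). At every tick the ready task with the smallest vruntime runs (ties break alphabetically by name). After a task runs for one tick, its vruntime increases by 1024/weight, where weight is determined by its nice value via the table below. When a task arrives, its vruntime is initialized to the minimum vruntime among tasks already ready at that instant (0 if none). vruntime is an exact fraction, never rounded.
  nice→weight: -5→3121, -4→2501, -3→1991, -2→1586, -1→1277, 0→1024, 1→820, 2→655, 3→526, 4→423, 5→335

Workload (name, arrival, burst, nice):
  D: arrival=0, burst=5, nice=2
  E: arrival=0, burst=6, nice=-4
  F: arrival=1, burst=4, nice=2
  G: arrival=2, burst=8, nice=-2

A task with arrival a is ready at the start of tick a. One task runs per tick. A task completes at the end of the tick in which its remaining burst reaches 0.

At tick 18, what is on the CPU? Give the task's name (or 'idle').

running at tick 18 = G

t=0: vr[D=0 E=0] → run D
t=1: vr[D=1024/655 E=0 F=0] → run E
t=2: vr[D=1024/655 E=1024/2501 F=0 G=0] → run F
t=3: vr[D=1024/655 E=1024/2501 F=1024/655 G=0] → run G
t=4: vr[D=1024/655 E=1024/2501 F=1024/655 G=512/793] → run E
t=5: vr[D=1024/655 E=2048/2501 F=1024/655 G=512/793] → run G
t=6: vr[D=1024/655 E=2048/2501 F=1024/655 G=1024/793] → run E
t=7: vr[D=1024/655 E=3072/2501 F=1024/655 G=1024/793] → run E
t=8: vr[D=1024/655 E=4096/2501 F=1024/655 G=1024/793] → run G
t=9: vr[D=1024/655 E=4096/2501 F=1024/655 G=1536/793] → run D
t=10: vr[D=2048/655 E=4096/2501 F=1024/655 G=1536/793] → run F
t=11: vr[D=2048/655 E=4096/2501 F=2048/655 G=1536/793] → run E
t=12: vr[D=2048/655 E=5120/2501 F=2048/655 G=1536/793] → run G
t=13: vr[D=2048/655 E=5120/2501 F=2048/655 G=2048/793] → run E
t=14: vr[D=2048/655 F=2048/655 G=2048/793] → run G
t=15: vr[D=2048/655 F=2048/655 G=2560/793] → run D
t=16: vr[D=3072/655 F=2048/655 G=2560/793] → run F
t=17: vr[D=3072/655 F=3072/655 G=2560/793] → run G
t=18: vr[D=3072/655 F=3072/655 G=3072/793] → run G
t=19: vr[D=3072/655 F=3072/655 G=3584/793] → run G
t=20: vr[D=3072/655 F=3072/655] → run D
t=21: vr[D=4096/655 F=3072/655] → run F
t=22: vr[D=4096/655] → run D
t=23: (idle)
t=24: (idle)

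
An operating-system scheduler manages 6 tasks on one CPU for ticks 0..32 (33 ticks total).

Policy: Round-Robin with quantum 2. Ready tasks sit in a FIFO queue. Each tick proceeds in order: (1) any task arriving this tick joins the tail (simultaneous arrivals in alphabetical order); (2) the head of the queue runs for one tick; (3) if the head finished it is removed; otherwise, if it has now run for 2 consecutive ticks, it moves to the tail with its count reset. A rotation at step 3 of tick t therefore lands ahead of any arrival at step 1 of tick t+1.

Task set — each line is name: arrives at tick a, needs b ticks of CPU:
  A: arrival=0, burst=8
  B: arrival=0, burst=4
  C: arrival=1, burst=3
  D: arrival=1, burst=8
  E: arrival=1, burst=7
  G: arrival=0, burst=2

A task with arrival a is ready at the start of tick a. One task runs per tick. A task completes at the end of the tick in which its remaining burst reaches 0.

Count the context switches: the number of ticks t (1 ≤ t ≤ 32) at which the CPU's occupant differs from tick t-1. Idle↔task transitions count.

context switches = 17

t=0: queue=[A,B,G] q_used=0 → run A
t=1: queue=[A,B,G,C,D,E] q_used=1 → run A
t=2: queue=[B,G,C,D,E,A] q_used=0 → run B
t=3: queue=[B,G,C,D,E,A] q_used=1 → run B
t=4: queue=[G,C,D,E,A,B] q_used=0 → run G
t=5: queue=[G,C,D,E,A,B] q_used=1 → run G
t=6: queue=[C,D,E,A,B] q_used=0 → run C
t=7: queue=[C,D,E,A,B] q_used=1 → run C
t=8: queue=[D,E,A,B,C] q_used=0 → run D
t=9: queue=[D,E,A,B,C] q_used=1 → run D
t=10: queue=[E,A,B,C,D] q_used=0 → run E
t=11: queue=[E,A,B,C,D] q_used=1 → run E
t=12: queue=[A,B,C,D,E] q_used=0 → run A
t=13: queue=[A,B,C,D,E] q_used=1 → run A
t=14: queue=[B,C,D,E,A] q_used=0 → run B
t=15: queue=[B,C,D,E,A] q_used=1 → run B
t=16: queue=[C,D,E,A] q_used=0 → run C
t=17: queue=[D,E,A] q_used=0 → run D
t=18: queue=[D,E,A] q_used=1 → run D
t=19: queue=[E,A,D] q_used=0 → run E
t=20: queue=[E,A,D] q_used=1 → run E
t=21: queue=[A,D,E] q_used=0 → run A
t=22: queue=[A,D,E] q_used=1 → run A
t=23: queue=[D,E,A] q_used=0 → run D
t=24: queue=[D,E,A] q_used=1 → run D
t=25: queue=[E,A,D] q_used=0 → run E
t=26: queue=[E,A,D] q_used=1 → run E
t=27: queue=[A,D,E] q_used=0 → run A
t=28: queue=[A,D,E] q_used=1 → run A
t=29: queue=[D,E] q_used=0 → run D
t=30: queue=[D,E] q_used=1 → run D
t=31: queue=[E] q_used=0 → run E
t=32: (idle)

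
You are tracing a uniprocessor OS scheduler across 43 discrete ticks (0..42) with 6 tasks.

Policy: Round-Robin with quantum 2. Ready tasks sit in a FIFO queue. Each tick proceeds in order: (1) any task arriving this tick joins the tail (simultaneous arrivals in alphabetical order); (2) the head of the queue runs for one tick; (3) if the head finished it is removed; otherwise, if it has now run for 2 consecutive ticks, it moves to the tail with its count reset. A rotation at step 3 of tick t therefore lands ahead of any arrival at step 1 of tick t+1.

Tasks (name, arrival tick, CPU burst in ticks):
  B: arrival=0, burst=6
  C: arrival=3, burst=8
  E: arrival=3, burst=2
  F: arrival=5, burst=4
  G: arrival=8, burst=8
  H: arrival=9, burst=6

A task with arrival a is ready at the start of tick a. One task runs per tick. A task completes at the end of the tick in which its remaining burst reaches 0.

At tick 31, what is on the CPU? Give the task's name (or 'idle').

t=0: queue=[B] q_used=0 → run B
t=1: queue=[B] q_used=1 → run B
t=2: queue=[B] q_used=0 → run B
t=3: queue=[B,C,E] q_used=1 → run B
t=4: queue=[C,E,B] q_used=0 → run C
t=5: queue=[C,E,B,F] q_used=1 → run C
t=6: queue=[E,B,F,C] q_used=0 → run E
t=7: queue=[E,B,F,C] q_used=1 → run E
t=8: queue=[B,F,C,G] q_used=0 → run B
t=9: queue=[B,F,C,G,H] q_used=1 → run B
t=10: queue=[F,C,G,H] q_used=0 → run F
t=11: queue=[F,C,G,H] q_used=1 → run F
t=12: queue=[C,G,H,F] q_used=0 → run C
t=13: queue=[C,G,H,F] q_used=1 → run C
t=14: queue=[G,H,F,C] q_used=0 → run G
t=15: queue=[G,H,F,C] q_used=1 → run G
t=16: queue=[H,F,C,G] q_used=0 → run H
t=17: queue=[H,F,C,G] q_used=1 → run H
t=18: queue=[F,C,G,H] q_used=0 → run F
t=19: queue=[F,C,G,H] q_used=1 → run F
t=20: queue=[C,G,H] q_used=0 → run C
t=21: queue=[C,G,H] q_used=1 → run C
t=22: queue=[G,H,C] q_used=0 → run G
t=23: queue=[G,H,C] q_used=1 → run G
t=24: queue=[H,C,G] q_used=0 → run H
t=25: queue=[H,C,G] q_used=1 → run H
t=26: queue=[C,G,H] q_used=0 → run C
t=27: queue=[C,G,H] q_used=1 → run C
t=28: queue=[G,H] q_used=0 → run G
t=29: queue=[G,H] q_used=1 → run G
t=30: queue=[H,G] q_used=0 → run H
t=31: queue=[H,G] q_used=1 → run H
t=32: queue=[G] q_used=0 → run G
t=33: queue=[G] q_used=1 → run G
t=34: (idle)
t=35: (idle)
t=36: (idle)
t=37: (idle)
t=38: (idle)
t=39: (idle)
t=40: (idle)
t=41: (idle)
t=42: (idle)

running at tick 31 = H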